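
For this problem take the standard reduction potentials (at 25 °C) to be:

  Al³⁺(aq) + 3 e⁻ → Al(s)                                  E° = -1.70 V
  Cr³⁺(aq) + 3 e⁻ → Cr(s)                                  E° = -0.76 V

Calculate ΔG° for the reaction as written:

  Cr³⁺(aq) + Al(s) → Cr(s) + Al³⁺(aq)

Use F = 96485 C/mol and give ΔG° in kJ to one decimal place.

As written, Cr³⁺/Cr is reduced (cathode) and Al³⁺/Al is oxidised (anode), so E°cell = (-0.76) − (-1.70) = +0.94 V.
Balancing electrons gives n = 3.
ΔG° = −nFE° = −(3)(96485)(+0.94) = -272,088 J = -272.1 kJ.

-272.1 kJ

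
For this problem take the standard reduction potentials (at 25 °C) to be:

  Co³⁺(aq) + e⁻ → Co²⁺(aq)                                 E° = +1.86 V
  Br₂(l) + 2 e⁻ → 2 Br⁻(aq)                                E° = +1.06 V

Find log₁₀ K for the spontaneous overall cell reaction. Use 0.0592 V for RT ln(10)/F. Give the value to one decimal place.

27.0

Cathode: Co³⁺/Co²⁺; anode: Br₂/Br⁻. E°cell = +0.80 V, n = 2.
log K = nE°cell / 0.0592 = (2)(+0.80) / 0.0592 = 27.0.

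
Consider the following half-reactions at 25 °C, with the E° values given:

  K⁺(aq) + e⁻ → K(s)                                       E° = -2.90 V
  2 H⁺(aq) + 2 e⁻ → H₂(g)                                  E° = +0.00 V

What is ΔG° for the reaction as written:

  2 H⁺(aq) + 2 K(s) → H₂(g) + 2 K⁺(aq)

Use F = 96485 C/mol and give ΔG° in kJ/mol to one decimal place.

-559.6 kJ/mol

As written, H⁺/H₂ is reduced (cathode) and K⁺/K is oxidised (anode), so E°cell = (+0.00) − (-2.90) = +2.90 V.
Balancing electrons gives n = 2.
ΔG° = −nFE° = −(2)(96485)(+2.90) = -559,613 J = -559.6 kJ/mol.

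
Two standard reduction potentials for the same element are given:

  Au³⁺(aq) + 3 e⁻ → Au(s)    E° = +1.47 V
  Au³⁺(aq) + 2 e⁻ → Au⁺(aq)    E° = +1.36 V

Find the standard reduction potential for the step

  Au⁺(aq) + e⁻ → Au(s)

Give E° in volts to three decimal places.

Sequential free energies add, so n₃E°₃ = n₁E°₁ + n₂E°₂.
With n₃ = 3, and the known step contributing 2×(+1.36) V, the unknown satisfies 1·E° = 3×(+1.47) − 2×(+1.36) = +1.690.
E° = +1.690 / 1 = +1.690 V.

+1.690 V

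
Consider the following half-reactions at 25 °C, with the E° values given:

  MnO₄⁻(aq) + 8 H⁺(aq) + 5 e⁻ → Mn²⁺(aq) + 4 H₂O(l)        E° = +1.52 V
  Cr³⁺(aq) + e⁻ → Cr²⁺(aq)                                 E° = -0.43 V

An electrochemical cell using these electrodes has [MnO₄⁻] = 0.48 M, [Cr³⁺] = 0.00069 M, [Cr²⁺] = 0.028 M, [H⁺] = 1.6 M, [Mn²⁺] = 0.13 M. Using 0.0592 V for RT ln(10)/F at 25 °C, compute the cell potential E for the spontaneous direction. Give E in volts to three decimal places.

+2.071 V

MnO₄⁻/Mn²⁺ is the cathode (higher E°), Cr³⁺/Cr²⁺ the anode: E°cell = +1.52 − (-0.43) = +1.95 V, n = 5.
Overall: MnO₄⁻(aq) + 8 H⁺(aq) + 5 Cr²⁺(aq) → Mn²⁺(aq) + 4 H₂O(l) + 5 Cr³⁺(aq)
Q = [Mn²⁺]·[Cr³⁺]^5 / ([MnO₄⁻]·[H⁺]^8·[Cr²⁺]^5); log Q = -10.242.
E = E° − (0.0592/n) log Q = +1.95 − (0.0592/5)(-10.242) = +2.071 V.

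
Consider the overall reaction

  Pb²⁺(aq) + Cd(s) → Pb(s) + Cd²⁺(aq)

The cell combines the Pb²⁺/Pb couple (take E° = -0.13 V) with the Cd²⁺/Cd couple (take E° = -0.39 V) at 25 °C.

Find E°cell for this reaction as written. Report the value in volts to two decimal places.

+0.26 V

The Pb²⁺/Pb couple has the higher reduction potential, so it is the cathode; Cd²⁺/Cd is oxidised at the anode.
E°cell = E°(cathode) − E°(anode) = (-0.13) − (-0.39) = +0.26 V.
Since E°cell > 0, the reaction is spontaneous under standard conditions.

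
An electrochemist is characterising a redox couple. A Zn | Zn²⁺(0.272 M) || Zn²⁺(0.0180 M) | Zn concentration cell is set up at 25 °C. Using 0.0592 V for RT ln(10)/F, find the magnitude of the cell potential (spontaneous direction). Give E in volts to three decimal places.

+0.035 V

For a concentration cell E°cell = 0. The 0.272 M side is the cathode (reduction is favoured where [Zn²⁺] is higher).
With n = 2, E = −(0.0592/2) log([Zn²⁺]ₐₙ/[Zn²⁺]꜀ₐₜ) = −(0.0592/2) log(0.018/0.272) = −(0.0592/2)(-1.179) = +0.035 V.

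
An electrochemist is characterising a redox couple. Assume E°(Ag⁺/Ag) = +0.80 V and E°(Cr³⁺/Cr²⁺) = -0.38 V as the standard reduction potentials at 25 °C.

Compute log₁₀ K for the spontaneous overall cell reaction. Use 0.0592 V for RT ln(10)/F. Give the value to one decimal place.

19.9

Cathode: Ag⁺/Ag; anode: Cr³⁺/Cr²⁺. E°cell = +1.18 V, n = 1.
log K = nE°cell / 0.0592 = (1)(+1.18) / 0.0592 = 19.9.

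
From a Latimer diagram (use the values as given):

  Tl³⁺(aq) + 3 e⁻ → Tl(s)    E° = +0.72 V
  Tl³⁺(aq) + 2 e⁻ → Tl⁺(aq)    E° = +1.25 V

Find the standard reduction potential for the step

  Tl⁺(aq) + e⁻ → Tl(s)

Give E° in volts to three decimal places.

Sequential free energies add, so n₃E°₃ = n₁E°₁ + n₂E°₂.
With n₃ = 3, and the known step contributing 2×(+1.25) V, the unknown satisfies 1·E° = 3×(+0.72) − 2×(+1.25) = -0.340.
E° = -0.340 / 1 = -0.340 V.

-0.340 V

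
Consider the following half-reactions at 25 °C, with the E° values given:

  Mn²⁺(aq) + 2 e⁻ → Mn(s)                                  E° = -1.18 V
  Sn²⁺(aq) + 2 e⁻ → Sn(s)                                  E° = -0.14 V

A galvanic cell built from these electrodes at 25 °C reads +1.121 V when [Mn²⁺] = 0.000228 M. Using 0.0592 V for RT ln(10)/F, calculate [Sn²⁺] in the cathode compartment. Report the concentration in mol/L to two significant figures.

Sn²⁺/Sn is the cathode, Mn²⁺/Mn the anode: E°cell = +1.04 V, n = 2.
Overall reaction: Sn²⁺(aq) + Mn(s) → Sn(s) + Mn²⁺(aq); Q = [Mn²⁺]^1/[Sn²⁺]^1.
From E = E° − (0.0592/n) log Q: log Q = (E° − E)·n/0.0592 = (+1.04 − (+1.121))·2/0.0592 = -2.7365.
So 1·log[Sn²⁺] = 1·log(0.000228) − log Q = -3.6421 − (-2.7365) = -0.9056; [Sn²⁺] = 10^(-0.9056) ≈ 0.12 M.

0.12 M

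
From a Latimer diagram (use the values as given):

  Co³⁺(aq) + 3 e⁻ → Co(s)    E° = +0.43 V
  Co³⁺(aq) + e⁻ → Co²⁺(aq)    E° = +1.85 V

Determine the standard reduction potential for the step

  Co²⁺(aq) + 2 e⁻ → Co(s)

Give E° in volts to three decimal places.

Sequential free energies add, so n₃E°₃ = n₁E°₁ + n₂E°₂.
With n₃ = 3, and the known step contributing 1×(+1.85) V, the unknown satisfies 2·E° = 3×(+0.43) − 1×(+1.85) = -0.560.
E° = -0.560 / 2 = -0.280 V.

-0.280 V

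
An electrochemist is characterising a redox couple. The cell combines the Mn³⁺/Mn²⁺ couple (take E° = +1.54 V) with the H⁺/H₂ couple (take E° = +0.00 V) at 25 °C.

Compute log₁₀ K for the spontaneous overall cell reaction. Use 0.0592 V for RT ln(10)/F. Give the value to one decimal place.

Cathode: Mn³⁺/Mn²⁺; anode: H⁺/H₂. E°cell = +1.54 V, n = 2.
log K = nE°cell / 0.0592 = (2)(+1.54) / 0.0592 = 52.0.

52.0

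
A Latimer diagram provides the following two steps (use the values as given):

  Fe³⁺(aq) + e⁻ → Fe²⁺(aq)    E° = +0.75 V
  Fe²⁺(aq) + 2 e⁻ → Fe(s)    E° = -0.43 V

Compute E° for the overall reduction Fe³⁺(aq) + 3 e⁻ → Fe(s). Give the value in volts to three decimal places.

-0.037 V

Standard free energies of sequential steps add: ΔG°₃ = ΔG°₁ + ΔG°₂, so n₃E°₃ = n₁E°₁ + n₂E°₂.
E°₃ = (1×+0.75 + 2×-0.43) / 3 = (-0.110) / 3 = -0.037 V.
Simply averaging or adding the two E° values would be wrong; the electron-weighted sum is required.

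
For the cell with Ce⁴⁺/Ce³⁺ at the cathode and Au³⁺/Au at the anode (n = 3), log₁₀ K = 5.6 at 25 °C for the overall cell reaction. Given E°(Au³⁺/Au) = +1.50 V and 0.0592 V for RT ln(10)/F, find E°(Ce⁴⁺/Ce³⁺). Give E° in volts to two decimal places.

E°cell = (0.0592/n)·log K = (0.0592/3)(5.6) = +0.111 V.
Since Ce⁴⁺/Ce³⁺ is the cathode and Au³⁺/Au the anode, E°cell = E°(Ce⁴⁺/Ce³⁺) − E°(Au³⁺/Au).
So E°(Ce⁴⁺/Ce³⁺) = E°cell + E°(Au³⁺/Au) = +0.111 + (+1.50) = +1.61 V.

+1.61 V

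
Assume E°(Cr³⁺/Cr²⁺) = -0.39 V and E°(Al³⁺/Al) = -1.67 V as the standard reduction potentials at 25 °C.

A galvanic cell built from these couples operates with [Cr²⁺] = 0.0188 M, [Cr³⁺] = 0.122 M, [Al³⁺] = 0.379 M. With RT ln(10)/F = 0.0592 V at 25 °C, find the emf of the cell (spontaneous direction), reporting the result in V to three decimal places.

Cr³⁺/Cr²⁺ is the cathode (higher E°), Al³⁺/Al the anode: E°cell = -0.39 − (-1.67) = +1.28 V, n = 3.
Overall: 3 Cr³⁺(aq) + Al(s) → 3 Cr²⁺(aq) + Al³⁺(aq)
Q = [Cr²⁺]^3·[Al³⁺] / ([Cr³⁺]^3); log Q = -2.858.
E = E° − (0.0592/n) log Q = +1.28 − (0.0592/3)(-2.858) = +1.336 V.

+1.336 V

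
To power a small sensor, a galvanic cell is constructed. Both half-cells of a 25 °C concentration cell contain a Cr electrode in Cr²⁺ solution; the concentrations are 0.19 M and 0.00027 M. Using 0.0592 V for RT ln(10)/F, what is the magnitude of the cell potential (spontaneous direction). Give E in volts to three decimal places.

For a concentration cell E°cell = 0. The 0.19 M side is the cathode (reduction is favoured where [Cr²⁺] is higher).
With n = 2, E = −(0.0592/2) log([Cr²⁺]ₐₙ/[Cr²⁺]꜀ₐₜ) = −(0.0592/2) log(0.00027/0.19) = −(0.0592/2)(-2.847) = +0.084 V.

+0.084 V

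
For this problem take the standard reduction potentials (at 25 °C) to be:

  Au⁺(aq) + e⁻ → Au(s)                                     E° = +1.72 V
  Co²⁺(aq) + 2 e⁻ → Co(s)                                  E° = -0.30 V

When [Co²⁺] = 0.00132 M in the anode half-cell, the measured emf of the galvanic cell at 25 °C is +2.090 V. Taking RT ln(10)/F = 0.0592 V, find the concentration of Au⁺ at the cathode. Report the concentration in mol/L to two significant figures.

0.55 M

Au⁺/Au is the cathode, Co²⁺/Co the anode: E°cell = +2.02 V, n = 2.
Overall reaction: 2 Au⁺(aq) + Co(s) → 2 Au(s) + Co²⁺(aq); Q = [Co²⁺]^1/[Au⁺]^2.
From E = E° − (0.0592/n) log Q: log Q = (E° − E)·n/0.0592 = (+2.02 − (+2.090))·2/0.0592 = -2.3649.
So 2·log[Au⁺] = 1·log(0.00132) − log Q = -2.8794 − (-2.3649) = -0.5145; log[Au⁺] = -0.5145 / 2 = -0.2572; [Au⁺] = 10^(-0.2572) ≈ 0.55 M.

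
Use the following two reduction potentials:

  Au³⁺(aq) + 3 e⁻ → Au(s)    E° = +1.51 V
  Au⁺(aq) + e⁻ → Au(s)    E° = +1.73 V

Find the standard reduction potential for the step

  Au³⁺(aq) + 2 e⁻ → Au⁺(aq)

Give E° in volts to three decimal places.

+1.400 V

Sequential free energies add, so n₃E°₃ = n₁E°₁ + n₂E°₂.
With n₃ = 3, and the known step contributing 1×(+1.73) V, the unknown satisfies 2·E° = 3×(+1.51) − 1×(+1.73) = +2.800.
E° = +2.800 / 2 = +1.400 V.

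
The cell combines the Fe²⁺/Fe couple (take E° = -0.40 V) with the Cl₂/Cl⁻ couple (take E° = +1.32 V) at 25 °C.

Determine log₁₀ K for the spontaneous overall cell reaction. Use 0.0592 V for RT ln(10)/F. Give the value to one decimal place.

58.1

Cathode: Cl₂/Cl⁻; anode: Fe²⁺/Fe. E°cell = +1.72 V, n = 2.
log K = nE°cell / 0.0592 = (2)(+1.72) / 0.0592 = 58.1.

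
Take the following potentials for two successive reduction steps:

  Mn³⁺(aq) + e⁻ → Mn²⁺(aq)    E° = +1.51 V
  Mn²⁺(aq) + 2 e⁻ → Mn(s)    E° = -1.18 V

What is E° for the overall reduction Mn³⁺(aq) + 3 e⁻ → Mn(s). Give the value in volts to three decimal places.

-0.283 V

Adding the free-energy changes (−nFE°) of the two steps gives −n₃FE°₃ = −n₁FE°₁ − n₂FE°₂.
E°₃ = (1×+1.51 + 2×-1.18) / 3 = (-0.850) / 3 = -0.283 V.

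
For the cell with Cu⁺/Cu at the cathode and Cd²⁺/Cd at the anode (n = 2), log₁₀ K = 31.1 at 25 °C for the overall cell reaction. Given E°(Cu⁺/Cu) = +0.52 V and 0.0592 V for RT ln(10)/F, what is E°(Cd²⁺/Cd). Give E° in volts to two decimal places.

-0.40 V

E°cell = (0.0592/n)·log K = (0.0592/2)(31.1) = +0.921 V.
Since Cu⁺/Cu is the cathode and Cd²⁺/Cd the anode, E°cell = E°(Cu⁺/Cu) − E°(Cd²⁺/Cd).
So E°(Cd²⁺/Cd) = E°(Cu⁺/Cu) − E°cell = (+0.52) − (+0.921) = -0.40 V.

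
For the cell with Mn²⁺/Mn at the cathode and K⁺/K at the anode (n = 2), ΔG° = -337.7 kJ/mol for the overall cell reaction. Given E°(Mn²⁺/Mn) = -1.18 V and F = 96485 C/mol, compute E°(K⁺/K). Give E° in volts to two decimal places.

E°cell = −ΔG°/(nF) = −(-337.7×10³)/((2)(96485)) = +1.750 V.
Since Mn²⁺/Mn is the cathode and K⁺/K the anode, E°cell = E°(Mn²⁺/Mn) − E°(K⁺/K).
So E°(K⁺/K) = E°(Mn²⁺/Mn) − E°cell = (-1.18) − (+1.750) = -2.93 V.

-2.93 V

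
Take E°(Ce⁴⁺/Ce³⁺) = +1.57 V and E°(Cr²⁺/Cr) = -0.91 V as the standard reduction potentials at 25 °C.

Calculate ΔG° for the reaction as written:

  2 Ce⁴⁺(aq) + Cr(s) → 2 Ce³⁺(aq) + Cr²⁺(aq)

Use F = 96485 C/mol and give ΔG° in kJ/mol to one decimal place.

-478.6 kJ/mol

As written, Ce⁴⁺/Ce³⁺ is reduced (cathode) and Cr²⁺/Cr is oxidised (anode), so E°cell = (+1.57) − (-0.91) = +2.48 V.
Balancing electrons gives n = 2.
ΔG° = −nFE° = −(2)(96485)(+2.48) = -478,566 J = -478.6 kJ/mol.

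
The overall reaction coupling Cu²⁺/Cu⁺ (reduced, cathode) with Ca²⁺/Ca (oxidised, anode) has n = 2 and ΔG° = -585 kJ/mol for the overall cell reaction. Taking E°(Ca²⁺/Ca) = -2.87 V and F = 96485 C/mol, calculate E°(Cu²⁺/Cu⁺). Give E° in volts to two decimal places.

E°cell = −ΔG°/(nF) = −(-585×10³)/((2)(96485)) = +3.032 V.
Since Cu²⁺/Cu⁺ is the cathode and Ca²⁺/Ca the anode, E°cell = E°(Cu²⁺/Cu⁺) − E°(Ca²⁺/Ca).
So E°(Cu²⁺/Cu⁺) = E°cell + E°(Ca²⁺/Ca) = +3.032 + (-2.87) = +0.16 V.

+0.16 V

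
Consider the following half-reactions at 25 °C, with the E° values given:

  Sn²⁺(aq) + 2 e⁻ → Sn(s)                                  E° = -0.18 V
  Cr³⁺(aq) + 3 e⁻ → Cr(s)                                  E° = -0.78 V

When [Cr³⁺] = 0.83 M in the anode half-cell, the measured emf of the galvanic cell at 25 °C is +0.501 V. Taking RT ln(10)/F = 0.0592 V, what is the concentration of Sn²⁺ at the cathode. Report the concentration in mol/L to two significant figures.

0.00040 M

Sn²⁺/Sn is the cathode, Cr³⁺/Cr the anode: E°cell = +0.60 V, n = 6.
Overall reaction: 3 Sn²⁺(aq) + 2 Cr(s) → 3 Sn(s) + 2 Cr³⁺(aq); Q = [Cr³⁺]^2/[Sn²⁺]^3.
From E = E° − (0.0592/n) log Q: log Q = (E° − E)·n/0.0592 = (+0.60 − (+0.501))·6/0.0592 = 10.0338.
So 3·log[Sn²⁺] = 2·log(0.83) − log Q = -0.1618 − (10.0338) = -10.1956; log[Sn²⁺] = -10.1956 / 3 = -3.3985; [Sn²⁺] = 10^(-3.3985) ≈ 0.00040 M.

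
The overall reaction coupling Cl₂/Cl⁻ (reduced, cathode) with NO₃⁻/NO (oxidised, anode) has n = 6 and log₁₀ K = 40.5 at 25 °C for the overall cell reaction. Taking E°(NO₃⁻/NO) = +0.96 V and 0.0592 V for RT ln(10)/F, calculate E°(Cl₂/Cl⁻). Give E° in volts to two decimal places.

+1.36 V

E°cell = (0.0592/n)·log K = (0.0592/6)(40.5) = +0.400 V.
Since Cl₂/Cl⁻ is the cathode and NO₃⁻/NO the anode, E°cell = E°(Cl₂/Cl⁻) − E°(NO₃⁻/NO).
So E°(Cl₂/Cl⁻) = E°cell + E°(NO₃⁻/NO) = +0.400 + (+0.96) = +1.36 V.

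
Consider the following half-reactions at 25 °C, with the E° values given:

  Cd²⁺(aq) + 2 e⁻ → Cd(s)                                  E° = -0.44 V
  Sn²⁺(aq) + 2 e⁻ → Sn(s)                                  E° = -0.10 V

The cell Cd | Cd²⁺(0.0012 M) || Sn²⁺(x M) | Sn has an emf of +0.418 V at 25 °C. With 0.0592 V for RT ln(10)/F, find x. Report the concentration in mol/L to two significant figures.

0.52 M

Sn²⁺/Sn is the cathode, Cd²⁺/Cd the anode: E°cell = +0.34 V, n = 2.
Overall reaction: Sn²⁺(aq) + Cd(s) → Sn(s) + Cd²⁺(aq); Q = [Cd²⁺]^1/[Sn²⁺]^1.
From E = E° − (0.0592/n) log Q: log Q = (E° − E)·n/0.0592 = (+0.34 − (+0.418))·2/0.0592 = -2.6351.
So 1·log[Sn²⁺] = 1·log(0.0012) − log Q = -2.9208 − (-2.6351) = -0.2857; [Sn²⁺] = 10^(-0.2857) ≈ 0.52 M.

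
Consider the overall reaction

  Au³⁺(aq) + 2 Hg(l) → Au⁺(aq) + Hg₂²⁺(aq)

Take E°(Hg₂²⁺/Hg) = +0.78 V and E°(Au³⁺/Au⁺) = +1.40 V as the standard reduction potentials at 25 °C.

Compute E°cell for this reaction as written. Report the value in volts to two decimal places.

+0.62 V

The Au³⁺/Au⁺ couple has the higher reduction potential, so it is the cathode; Hg₂²⁺/Hg is oxidised at the anode.
E°cell = E°(cathode) − E°(anode) = (+1.40) − (+0.78) = +0.62 V.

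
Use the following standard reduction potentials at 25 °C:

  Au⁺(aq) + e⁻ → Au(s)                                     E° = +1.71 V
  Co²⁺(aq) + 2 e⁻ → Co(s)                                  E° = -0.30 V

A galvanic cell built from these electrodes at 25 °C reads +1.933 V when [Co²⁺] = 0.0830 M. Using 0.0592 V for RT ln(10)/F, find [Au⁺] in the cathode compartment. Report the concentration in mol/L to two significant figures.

Au⁺/Au is the cathode, Co²⁺/Co the anode: E°cell = +2.01 V, n = 2.
Overall reaction: 2 Au⁺(aq) + Co(s) → 2 Au(s) + Co²⁺(aq); Q = [Co²⁺]^1/[Au⁺]^2.
From E = E° − (0.0592/n) log Q: log Q = (E° − E)·n/0.0592 = (+2.01 − (+1.933))·2/0.0592 = 2.6014.
So 2·log[Au⁺] = 1·log(0.083) − log Q = -1.0809 − (2.6014) = -3.6823; log[Au⁺] = -3.6823 / 2 = -1.8412; [Au⁺] = 10^(-1.8412) ≈ 0.014 M.

0.014 M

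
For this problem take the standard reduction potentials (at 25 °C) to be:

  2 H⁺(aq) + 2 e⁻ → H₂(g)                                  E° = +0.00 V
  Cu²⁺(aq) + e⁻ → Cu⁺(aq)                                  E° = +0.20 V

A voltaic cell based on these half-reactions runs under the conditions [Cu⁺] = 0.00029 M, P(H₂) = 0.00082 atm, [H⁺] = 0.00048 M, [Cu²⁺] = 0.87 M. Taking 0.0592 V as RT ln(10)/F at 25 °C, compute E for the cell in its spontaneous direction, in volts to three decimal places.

Cu²⁺/Cu⁺ is the cathode (higher E°), H⁺/H₂ the anode: E°cell = +0.20 − (+0.00) = +0.20 V, n = 2.
Overall: 2 Cu²⁺(aq) + H₂(g) → 2 Cu⁺(aq) + 2 H⁺(aq)
Q = [Cu⁺]^2·[H⁺]^2 / ([Cu²⁺]^2·P(H₂)); log Q = -10.506.
E = E° − (0.0592/n) log Q = +0.20 − (0.0592/2)(-10.506) = +0.511 V.

+0.511 V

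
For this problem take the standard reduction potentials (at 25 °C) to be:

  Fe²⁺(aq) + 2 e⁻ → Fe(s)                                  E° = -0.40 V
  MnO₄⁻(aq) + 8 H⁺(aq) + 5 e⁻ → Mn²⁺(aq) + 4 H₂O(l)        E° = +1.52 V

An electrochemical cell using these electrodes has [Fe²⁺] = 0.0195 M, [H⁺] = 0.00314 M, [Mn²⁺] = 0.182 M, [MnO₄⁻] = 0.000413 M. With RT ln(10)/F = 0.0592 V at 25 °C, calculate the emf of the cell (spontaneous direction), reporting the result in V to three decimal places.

+1.702 V

MnO₄⁻/Mn²⁺ is the cathode (higher E°), Fe²⁺/Fe the anode: E°cell = +1.52 − (-0.40) = +1.92 V, n = 10.
Overall: 2 MnO₄⁻(aq) + 16 H⁺(aq) + 5 Fe(s) → 2 Mn²⁺(aq) + 8 H₂O(l) + 5 Fe²⁺(aq)
Q = [Mn²⁺]^2·[Fe²⁺]^5 / ([MnO₄⁻]^2·[H⁺]^16); log Q = 36.788.
E = E° − (0.0592/n) log Q = +1.92 − (0.0592/10)(36.788) = +1.702 V.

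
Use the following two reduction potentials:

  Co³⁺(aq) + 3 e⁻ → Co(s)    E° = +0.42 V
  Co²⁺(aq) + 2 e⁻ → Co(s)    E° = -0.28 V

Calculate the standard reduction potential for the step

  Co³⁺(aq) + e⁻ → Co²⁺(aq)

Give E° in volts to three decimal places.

+1.820 V

Sequential free energies add, so n₃E°₃ = n₁E°₁ + n₂E°₂.
With n₃ = 3, and the known step contributing 2×(-0.28) V, the unknown satisfies 1·E° = 3×(+0.42) − 2×(-0.28) = +1.820.
E° = +1.820 / 1 = +1.820 V.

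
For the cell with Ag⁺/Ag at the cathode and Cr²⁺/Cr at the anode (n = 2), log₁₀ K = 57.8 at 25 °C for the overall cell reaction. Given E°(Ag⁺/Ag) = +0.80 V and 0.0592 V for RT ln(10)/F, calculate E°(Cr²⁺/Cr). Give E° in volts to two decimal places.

E°cell = (0.0592/n)·log K = (0.0592/2)(57.8) = +1.711 V.
Since Ag⁺/Ag is the cathode and Cr²⁺/Cr the anode, E°cell = E°(Ag⁺/Ag) − E°(Cr²⁺/Cr).
So E°(Cr²⁺/Cr) = E°(Ag⁺/Ag) − E°cell = (+0.80) − (+1.711) = -0.91 V.

-0.91 V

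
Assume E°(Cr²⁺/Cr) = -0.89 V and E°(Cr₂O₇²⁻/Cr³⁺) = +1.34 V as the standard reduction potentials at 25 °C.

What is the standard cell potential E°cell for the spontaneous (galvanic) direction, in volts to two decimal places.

The Cr₂O₇²⁻/Cr³⁺ couple has the higher reduction potential, so it is the cathode; Cr²⁺/Cr is oxidised at the anode.
E°cell = E°(cathode) − E°(anode) = (+1.34) − (-0.89) = +2.23 V.
Since E°cell > 0, the reaction is spontaneous under standard conditions.

+2.23 V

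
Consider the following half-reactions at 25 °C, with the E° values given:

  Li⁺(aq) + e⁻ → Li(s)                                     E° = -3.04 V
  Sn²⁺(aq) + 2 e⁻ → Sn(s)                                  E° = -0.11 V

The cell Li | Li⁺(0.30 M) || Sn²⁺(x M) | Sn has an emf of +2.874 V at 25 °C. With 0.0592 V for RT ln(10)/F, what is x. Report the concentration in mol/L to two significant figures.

0.0012 M

Sn²⁺/Sn is the cathode, Li⁺/Li the anode: E°cell = +2.93 V, n = 2.
Overall reaction: Sn²⁺(aq) + 2 Li(s) → Sn(s) + 2 Li⁺(aq); Q = [Li⁺]^2/[Sn²⁺]^1.
From E = E° − (0.0592/n) log Q: log Q = (E° − E)·n/0.0592 = (+2.93 − (+2.874))·2/0.0592 = 1.8919.
So 1·log[Sn²⁺] = 2·log(0.3) − log Q = -1.0458 − (1.8919) = -2.9377; [Sn²⁺] = 10^(-2.9377) ≈ 0.0012 M.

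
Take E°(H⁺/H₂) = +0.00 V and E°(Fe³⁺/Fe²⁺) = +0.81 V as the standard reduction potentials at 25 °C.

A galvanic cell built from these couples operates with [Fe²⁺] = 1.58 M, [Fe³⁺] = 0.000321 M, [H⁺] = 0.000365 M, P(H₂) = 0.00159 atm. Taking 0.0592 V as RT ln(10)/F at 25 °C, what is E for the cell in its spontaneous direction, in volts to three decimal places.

+0.712 V

Fe³⁺/Fe²⁺ is the cathode (higher E°), H⁺/H₂ the anode: E°cell = +0.81 − (+0.00) = +0.81 V, n = 2.
Overall: 2 Fe³⁺(aq) + H₂(g) → 2 Fe²⁺(aq) + 2 H⁺(aq)
Q = [Fe²⁺]^2·[H⁺]^2 / ([Fe³⁺]^2·P(H₂)); log Q = 3.307.
E = E° − (0.0592/n) log Q = +0.81 − (0.0592/2)(3.307) = +0.712 V.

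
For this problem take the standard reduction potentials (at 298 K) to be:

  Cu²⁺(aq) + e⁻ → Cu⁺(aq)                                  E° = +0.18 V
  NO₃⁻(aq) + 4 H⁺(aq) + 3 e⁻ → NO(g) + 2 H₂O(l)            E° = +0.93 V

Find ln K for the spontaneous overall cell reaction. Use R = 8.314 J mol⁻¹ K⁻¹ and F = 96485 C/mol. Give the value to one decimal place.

87.6

Cathode: NO₃⁻/NO; anode: Cu²⁺/Cu⁺. E°cell = (+0.93) − (+0.18) = +0.75 V, with n = 3.
ΔG° = −nFE° = −RT ln K, so ln K = nFE°/(RT) = (3)(96485)(+0.75) / ((8.314)(298)) = 87.623.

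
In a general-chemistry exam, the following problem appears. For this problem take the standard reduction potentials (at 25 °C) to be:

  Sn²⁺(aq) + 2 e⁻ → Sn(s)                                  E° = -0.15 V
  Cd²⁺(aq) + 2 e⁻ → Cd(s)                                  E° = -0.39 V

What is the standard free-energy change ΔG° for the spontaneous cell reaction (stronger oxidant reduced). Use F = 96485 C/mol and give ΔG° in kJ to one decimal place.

Sn²⁺/Sn (E° = -0.15 V) is the cathode; Cd²⁺/Cd (E° = -0.39 V) is the anode, so E°cell = +0.24 V.
Balancing electrons gives n = 2 (lcm of 2 and 2).
ΔG° = −nFE° = −(2)(96485)(+0.24) = -46,313 J = -46.3 kJ.

-46.3 kJ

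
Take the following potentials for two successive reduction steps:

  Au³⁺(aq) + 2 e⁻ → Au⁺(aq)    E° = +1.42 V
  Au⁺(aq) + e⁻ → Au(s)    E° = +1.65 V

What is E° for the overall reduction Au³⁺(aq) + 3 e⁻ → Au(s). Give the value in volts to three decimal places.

+1.497 V

Standard free energies of sequential steps add: ΔG°₃ = ΔG°₁ + ΔG°₂, so n₃E°₃ = n₁E°₁ + n₂E°₂.
E°₃ = (2×+1.42 + 1×+1.65) / 3 = (+4.490) / 3 = +1.497 V.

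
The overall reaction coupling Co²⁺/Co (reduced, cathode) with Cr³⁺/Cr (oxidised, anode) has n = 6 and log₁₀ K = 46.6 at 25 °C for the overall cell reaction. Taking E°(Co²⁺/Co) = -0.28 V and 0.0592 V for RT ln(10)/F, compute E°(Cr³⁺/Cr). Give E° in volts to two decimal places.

E°cell = (0.0592/n)·log K = (0.0592/6)(46.6) = +0.460 V.
Since Co²⁺/Co is the cathode and Cr³⁺/Cr the anode, E°cell = E°(Co²⁺/Co) − E°(Cr³⁺/Cr).
So E°(Cr³⁺/Cr) = E°(Co²⁺/Co) − E°cell = (-0.28) − (+0.460) = -0.74 V.

-0.74 V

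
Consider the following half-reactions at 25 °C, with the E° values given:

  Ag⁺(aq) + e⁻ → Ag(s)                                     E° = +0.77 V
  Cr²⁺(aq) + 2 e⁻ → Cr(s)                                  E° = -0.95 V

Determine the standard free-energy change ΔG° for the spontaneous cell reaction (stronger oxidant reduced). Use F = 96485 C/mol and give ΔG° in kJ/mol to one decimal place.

-331.9 kJ/mol

Ag⁺/Ag (E° = +0.77 V) is the cathode; Cr²⁺/Cr (E° = -0.95 V) is the anode, so E°cell = +1.72 V.
Balancing electrons gives n = 2 (lcm of 1 and 2).
ΔG° = −nFE° = −(2)(96485)(+1.72) = -331,908 J = -331.9 kJ/mol.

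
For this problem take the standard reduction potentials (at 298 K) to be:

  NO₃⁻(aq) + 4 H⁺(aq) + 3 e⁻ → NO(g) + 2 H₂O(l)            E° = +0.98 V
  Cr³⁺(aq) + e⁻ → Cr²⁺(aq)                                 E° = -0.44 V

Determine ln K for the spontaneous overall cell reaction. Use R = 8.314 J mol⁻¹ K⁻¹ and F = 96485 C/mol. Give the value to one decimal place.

165.9

Cathode: NO₃⁻/NO; anode: Cr³⁺/Cr²⁺. E°cell = (+0.98) − (-0.44) = +1.42 V, with n = 3.
ΔG° = −nFE° = −RT ln K, so ln K = nFE°/(RT) = (3)(96485)(+1.42) / ((8.314)(298)) = 165.899.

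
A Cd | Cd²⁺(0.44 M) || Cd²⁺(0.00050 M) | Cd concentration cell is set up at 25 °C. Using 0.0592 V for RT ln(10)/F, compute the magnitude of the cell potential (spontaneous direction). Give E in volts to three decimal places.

For a concentration cell E°cell = 0. The 0.44 M side is the cathode (reduction is favoured where [Cd²⁺] is higher).
With n = 2, E = −(0.0592/2) log([Cd²⁺]ₐₙ/[Cd²⁺]꜀ₐₜ) = −(0.0592/2) log(0.0005/0.44) = −(0.0592/2)(-2.944) = +0.087 V.

+0.087 V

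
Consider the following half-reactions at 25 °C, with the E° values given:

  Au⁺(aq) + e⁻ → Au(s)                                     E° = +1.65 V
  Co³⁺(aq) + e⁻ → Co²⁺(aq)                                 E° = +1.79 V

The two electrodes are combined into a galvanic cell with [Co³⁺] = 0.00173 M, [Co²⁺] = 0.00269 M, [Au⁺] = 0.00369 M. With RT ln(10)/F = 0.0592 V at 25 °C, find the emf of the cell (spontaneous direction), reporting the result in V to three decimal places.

Co³⁺/Co²⁺ is the cathode (higher E°), Au⁺/Au the anode: E°cell = +1.79 − (+1.65) = +0.14 V, n = 1.
Overall: Co³⁺(aq) + Au(s) → Co²⁺(aq) + Au⁺(aq)
Q = [Co²⁺]·[Au⁺] / ([Co³⁺]); log Q = -2.241.
E = E° − (0.0592/n) log Q = +0.14 − (0.0592/1)(-2.241) = +0.273 V.

+0.273 V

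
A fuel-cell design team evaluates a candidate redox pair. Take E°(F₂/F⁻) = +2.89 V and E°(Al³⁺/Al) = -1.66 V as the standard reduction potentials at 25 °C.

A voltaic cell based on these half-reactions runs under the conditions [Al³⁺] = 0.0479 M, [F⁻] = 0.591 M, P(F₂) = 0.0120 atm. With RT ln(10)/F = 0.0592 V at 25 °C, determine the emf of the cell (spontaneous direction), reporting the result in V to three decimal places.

F₂/F⁻ is the cathode (higher E°), Al³⁺/Al the anode: E°cell = +2.89 − (-1.66) = +4.55 V, n = 6.
Overall: 3 F₂(g) + 2 Al(s) → 6 F⁻(aq) + 2 Al³⁺(aq)
Q = [F⁻]^6·[Al³⁺]^2 / (P(F₂)^3); log Q = 1.753.
E = E° − (0.0592/n) log Q = +4.55 − (0.0592/6)(1.753) = +4.533 V.

+4.533 V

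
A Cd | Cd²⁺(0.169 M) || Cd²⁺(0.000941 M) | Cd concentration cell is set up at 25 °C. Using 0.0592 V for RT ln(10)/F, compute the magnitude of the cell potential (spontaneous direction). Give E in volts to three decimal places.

For a concentration cell E°cell = 0. The 0.169 M side is the cathode (reduction is favoured where [Cd²⁺] is higher).
With n = 2, E = −(0.0592/2) log([Cd²⁺]ₐₙ/[Cd²⁺]꜀ₐₜ) = −(0.0592/2) log(0.000941/0.169) = −(0.0592/2)(-2.254) = +0.067 V.

+0.067 V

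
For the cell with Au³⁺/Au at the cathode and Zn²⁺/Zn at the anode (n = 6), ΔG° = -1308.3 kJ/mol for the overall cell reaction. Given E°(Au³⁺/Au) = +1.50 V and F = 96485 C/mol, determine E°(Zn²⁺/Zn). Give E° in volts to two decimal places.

-0.76 V

E°cell = −ΔG°/(nF) = −(-1308.3×10³)/((6)(96485)) = +2.260 V.
Since Au³⁺/Au is the cathode and Zn²⁺/Zn the anode, E°cell = E°(Au³⁺/Au) − E°(Zn²⁺/Zn).
So E°(Zn²⁺/Zn) = E°(Au³⁺/Au) − E°cell = (+1.50) − (+2.260) = -0.76 V.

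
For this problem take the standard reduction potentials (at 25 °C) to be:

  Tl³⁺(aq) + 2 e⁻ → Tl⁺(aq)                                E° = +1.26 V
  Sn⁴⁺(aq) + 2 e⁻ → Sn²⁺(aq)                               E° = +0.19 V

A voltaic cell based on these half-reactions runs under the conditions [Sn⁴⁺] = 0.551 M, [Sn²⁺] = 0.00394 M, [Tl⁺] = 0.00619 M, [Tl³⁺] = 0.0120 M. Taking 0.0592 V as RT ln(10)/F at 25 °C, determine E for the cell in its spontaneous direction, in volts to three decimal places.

Tl³⁺/Tl⁺ is the cathode (higher E°), Sn⁴⁺/Sn²⁺ the anode: E°cell = +1.26 − (+0.19) = +1.07 V, n = 2.
Overall: Tl³⁺(aq) + Sn²⁺(aq) → Tl⁺(aq) + Sn⁴⁺(aq)
Q = [Tl⁺]·[Sn⁴⁺] / ([Tl³⁺]·[Sn²⁺]); log Q = 1.858.
E = E° − (0.0592/n) log Q = +1.07 − (0.0592/2)(1.858) = +1.015 V.

+1.015 V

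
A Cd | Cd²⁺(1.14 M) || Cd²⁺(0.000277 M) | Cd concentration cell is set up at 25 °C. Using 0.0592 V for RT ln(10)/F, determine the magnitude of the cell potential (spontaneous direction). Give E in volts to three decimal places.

+0.107 V

For a concentration cell E°cell = 0. The 1.14 M side is the cathode (reduction is favoured where [Cd²⁺] is higher).
With n = 2, E = −(0.0592/2) log([Cd²⁺]ₐₙ/[Cd²⁺]꜀ₐₜ) = −(0.0592/2) log(0.000277/1.14) = −(0.0592/2)(-3.614) = +0.107 V.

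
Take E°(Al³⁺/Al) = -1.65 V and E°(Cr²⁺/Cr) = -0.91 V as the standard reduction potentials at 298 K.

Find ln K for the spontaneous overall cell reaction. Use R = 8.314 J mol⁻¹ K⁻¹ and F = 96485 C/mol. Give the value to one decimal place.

Cathode: Cr²⁺/Cr; anode: Al³⁺/Al. E°cell = (-0.91) − (-1.65) = +0.74 V, with n = 6.
ΔG° = −nFE° = −RT ln K, so ln K = nFE°/(RT) = (6)(96485)(+0.74) / ((8.314)(298)) = 172.909.

172.9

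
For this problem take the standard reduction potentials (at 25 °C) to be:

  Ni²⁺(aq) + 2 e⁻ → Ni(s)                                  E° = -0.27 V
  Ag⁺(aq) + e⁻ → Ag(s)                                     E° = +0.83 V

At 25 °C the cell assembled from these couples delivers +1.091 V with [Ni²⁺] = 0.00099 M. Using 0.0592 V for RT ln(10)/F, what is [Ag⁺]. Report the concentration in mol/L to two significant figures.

0.022 M

Ag⁺/Ag is the cathode, Ni²⁺/Ni the anode: E°cell = +1.10 V, n = 2.
Overall reaction: 2 Ag⁺(aq) + Ni(s) → 2 Ag(s) + Ni²⁺(aq); Q = [Ni²⁺]^1/[Ag⁺]^2.
From E = E° − (0.0592/n) log Q: log Q = (E° − E)·n/0.0592 = (+1.10 − (+1.091))·2/0.0592 = 0.3041.
So 2·log[Ag⁺] = 1·log(0.00099) − log Q = -3.0044 − (0.3041) = -3.3085; log[Ag⁺] = -3.3085 / 2 = -1.6542; [Ag⁺] = 10^(-1.6542) ≈ 0.022 M.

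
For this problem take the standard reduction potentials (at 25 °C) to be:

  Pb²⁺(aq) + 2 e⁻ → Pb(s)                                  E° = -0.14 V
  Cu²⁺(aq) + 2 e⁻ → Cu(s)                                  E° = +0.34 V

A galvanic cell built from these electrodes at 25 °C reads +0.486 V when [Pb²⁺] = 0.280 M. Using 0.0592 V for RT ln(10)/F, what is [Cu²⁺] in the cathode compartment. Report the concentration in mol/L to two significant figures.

Cu²⁺/Cu is the cathode, Pb²⁺/Pb the anode: E°cell = +0.48 V, n = 2.
Overall reaction: Cu²⁺(aq) + Pb(s) → Cu(s) + Pb²⁺(aq); Q = [Pb²⁺]^1/[Cu²⁺]^1.
From E = E° − (0.0592/n) log Q: log Q = (E° − E)·n/0.0592 = (+0.48 − (+0.486))·2/0.0592 = -0.2027.
So 1·log[Cu²⁺] = 1·log(0.28) − log Q = -0.5528 − (-0.2027) = -0.3501; [Cu²⁺] = 10^(-0.3501) ≈ 0.45 M.

0.45 M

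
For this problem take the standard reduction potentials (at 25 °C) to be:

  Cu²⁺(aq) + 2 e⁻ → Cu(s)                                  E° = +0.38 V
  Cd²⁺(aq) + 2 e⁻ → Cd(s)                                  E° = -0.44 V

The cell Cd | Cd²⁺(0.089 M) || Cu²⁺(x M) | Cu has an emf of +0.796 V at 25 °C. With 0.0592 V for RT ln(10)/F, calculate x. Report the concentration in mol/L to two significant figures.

0.014 M

Cu²⁺/Cu is the cathode, Cd²⁺/Cd the anode: E°cell = +0.82 V, n = 2.
Overall reaction: Cu²⁺(aq) + Cd(s) → Cu(s) + Cd²⁺(aq); Q = [Cd²⁺]^1/[Cu²⁺]^1.
From E = E° − (0.0592/n) log Q: log Q = (E° − E)·n/0.0592 = (+0.82 − (+0.796))·2/0.0592 = 0.8108.
So 1·log[Cu²⁺] = 1·log(0.089) − log Q = -1.0506 − (0.8108) = -1.8614; [Cu²⁺] = 10^(-1.8614) ≈ 0.014 M.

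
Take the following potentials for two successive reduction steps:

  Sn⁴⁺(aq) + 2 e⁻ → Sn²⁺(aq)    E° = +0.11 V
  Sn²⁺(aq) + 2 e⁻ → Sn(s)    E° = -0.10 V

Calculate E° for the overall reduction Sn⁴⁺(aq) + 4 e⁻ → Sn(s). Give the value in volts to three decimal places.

Standard free energies of sequential steps add: ΔG°₃ = ΔG°₁ + ΔG°₂, so n₃E°₃ = n₁E°₁ + n₂E°₂.
E°₃ = (2×+0.11 + 2×-0.10) / 4 = (+0.020) / 4 = +0.005 V.

+0.005 V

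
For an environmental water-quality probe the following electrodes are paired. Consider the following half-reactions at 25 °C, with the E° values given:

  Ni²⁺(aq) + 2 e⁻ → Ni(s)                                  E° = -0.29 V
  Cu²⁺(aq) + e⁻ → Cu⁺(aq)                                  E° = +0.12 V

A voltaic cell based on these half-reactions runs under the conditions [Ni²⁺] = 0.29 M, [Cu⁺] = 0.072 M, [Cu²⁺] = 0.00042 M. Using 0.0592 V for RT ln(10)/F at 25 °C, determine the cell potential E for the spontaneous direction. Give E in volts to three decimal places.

Cu²⁺/Cu⁺ is the cathode (higher E°), Ni²⁺/Ni the anode: E°cell = +0.12 − (-0.29) = +0.41 V, n = 2.
Overall: 2 Cu²⁺(aq) + Ni(s) → 2 Cu⁺(aq) + Ni²⁺(aq)
Q = [Cu⁺]^2·[Ni²⁺] / ([Cu²⁺]^2); log Q = 3.931.
E = E° − (0.0592/n) log Q = +0.41 − (0.0592/2)(3.931) = +0.294 V.

+0.294 V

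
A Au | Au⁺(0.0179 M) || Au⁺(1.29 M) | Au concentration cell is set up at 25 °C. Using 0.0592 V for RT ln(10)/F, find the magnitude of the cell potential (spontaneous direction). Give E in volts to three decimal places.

+0.110 V

For a concentration cell E°cell = 0. The 1.29 M side is the cathode (reduction is favoured where [Au⁺] is higher).
With n = 1, E = −(0.0592/1) log([Au⁺]ₐₙ/[Au⁺]꜀ₐₜ) = −(0.0592/1) log(0.0179/1.29) = −(0.0592/1)(-1.858) = +0.110 V.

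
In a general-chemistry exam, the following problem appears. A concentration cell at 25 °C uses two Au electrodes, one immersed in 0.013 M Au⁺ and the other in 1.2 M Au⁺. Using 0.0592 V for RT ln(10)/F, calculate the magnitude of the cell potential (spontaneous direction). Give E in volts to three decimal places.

+0.116 V

For a concentration cell E°cell = 0. The 1.2 M side is the cathode (reduction is favoured where [Au⁺] is higher).
With n = 1, E = −(0.0592/1) log([Au⁺]ₐₙ/[Au⁺]꜀ₐₜ) = −(0.0592/1) log(0.013/1.2) = −(0.0592/1)(-1.965) = +0.116 V.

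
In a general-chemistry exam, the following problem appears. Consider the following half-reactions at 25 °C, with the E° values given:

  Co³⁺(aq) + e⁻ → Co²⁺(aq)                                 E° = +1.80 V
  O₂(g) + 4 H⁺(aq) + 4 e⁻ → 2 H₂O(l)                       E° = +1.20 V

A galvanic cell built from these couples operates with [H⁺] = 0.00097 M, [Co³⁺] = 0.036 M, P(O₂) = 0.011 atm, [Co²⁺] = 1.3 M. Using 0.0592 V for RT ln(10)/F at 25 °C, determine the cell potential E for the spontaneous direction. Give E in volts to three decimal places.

Co³⁺/Co²⁺ is the cathode (higher E°), O₂/H₂O the anode: E°cell = +1.80 − (+1.20) = +0.60 V, n = 4.
Overall: 4 Co³⁺(aq) + 2 H₂O(l) → 4 Co²⁺(aq) + O₂(g) + 4 H⁺(aq)
Q = [Co²⁺]^4·P(O₂)·[H⁺]^4 / ([Co³⁺]^4); log Q = -7.781.
E = E° − (0.0592/n) log Q = +0.60 − (0.0592/4)(-7.781) = +0.715 V.

+0.715 V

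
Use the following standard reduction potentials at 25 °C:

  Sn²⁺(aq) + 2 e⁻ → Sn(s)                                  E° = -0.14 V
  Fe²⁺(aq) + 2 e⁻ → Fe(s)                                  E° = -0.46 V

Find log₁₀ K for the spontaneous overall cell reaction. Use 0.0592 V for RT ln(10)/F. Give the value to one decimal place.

10.8

Cathode: Sn²⁺/Sn; anode: Fe²⁺/Fe. E°cell = +0.32 V, n = 2.
log K = nE°cell / 0.0592 = (2)(+0.32) / 0.0592 = 10.8.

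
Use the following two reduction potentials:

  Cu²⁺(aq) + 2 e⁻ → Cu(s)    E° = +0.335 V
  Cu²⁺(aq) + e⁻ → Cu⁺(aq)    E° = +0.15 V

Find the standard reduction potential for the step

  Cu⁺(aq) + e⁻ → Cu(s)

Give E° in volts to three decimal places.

+0.520 V

Sequential free energies add, so n₃E°₃ = n₁E°₁ + n₂E°₂.
With n₃ = 2, and the known step contributing 1×(+0.15) V, the unknown satisfies 1·E° = 2×(+0.335) − 1×(+0.15) = +0.520.
E° = +0.520 / 1 = +0.520 V.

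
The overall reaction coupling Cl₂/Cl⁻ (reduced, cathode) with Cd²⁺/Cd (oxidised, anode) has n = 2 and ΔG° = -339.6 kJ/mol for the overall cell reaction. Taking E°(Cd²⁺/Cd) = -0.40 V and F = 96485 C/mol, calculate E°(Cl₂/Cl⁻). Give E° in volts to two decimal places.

+1.36 V

E°cell = −ΔG°/(nF) = −(-339.6×10³)/((2)(96485)) = +1.760 V.
Since Cl₂/Cl⁻ is the cathode and Cd²⁺/Cd the anode, E°cell = E°(Cl₂/Cl⁻) − E°(Cd²⁺/Cd).
So E°(Cl₂/Cl⁻) = E°cell + E°(Cd²⁺/Cd) = +1.760 + (-0.40) = +1.36 V.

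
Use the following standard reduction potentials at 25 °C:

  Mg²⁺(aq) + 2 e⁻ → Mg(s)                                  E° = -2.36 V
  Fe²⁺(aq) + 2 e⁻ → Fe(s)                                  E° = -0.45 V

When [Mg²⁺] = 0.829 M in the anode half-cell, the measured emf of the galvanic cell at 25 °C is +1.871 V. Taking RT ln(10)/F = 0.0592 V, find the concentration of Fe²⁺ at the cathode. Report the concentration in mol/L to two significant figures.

Fe²⁺/Fe is the cathode, Mg²⁺/Mg the anode: E°cell = +1.91 V, n = 2.
Overall reaction: Fe²⁺(aq) + Mg(s) → Fe(s) + Mg²⁺(aq); Q = [Mg²⁺]^1/[Fe²⁺]^1.
From E = E° − (0.0592/n) log Q: log Q = (E° − E)·n/0.0592 = (+1.91 − (+1.871))·2/0.0592 = 1.3176.
So 1·log[Fe²⁺] = 1·log(0.829) − log Q = -0.0814 − (1.3176) = -1.3990; [Fe²⁺] = 10^(-1.3990) ≈ 0.040 M.

0.040 M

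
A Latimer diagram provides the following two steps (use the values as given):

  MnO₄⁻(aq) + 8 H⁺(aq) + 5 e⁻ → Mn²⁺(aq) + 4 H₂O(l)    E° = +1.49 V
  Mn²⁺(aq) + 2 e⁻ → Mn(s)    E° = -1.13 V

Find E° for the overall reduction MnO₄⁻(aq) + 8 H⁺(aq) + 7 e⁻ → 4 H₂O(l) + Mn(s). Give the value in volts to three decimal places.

Adding the free-energy changes (−nFE°) of the two steps gives −n₃FE°₃ = −n₁FE°₁ − n₂FE°₂.
E°₃ = (5×+1.49 + 2×-1.13) / 7 = (+5.190) / 7 = +0.741 V.

+0.741 V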